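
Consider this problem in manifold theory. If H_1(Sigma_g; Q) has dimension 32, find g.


For a closed orientable surface: b_1 = 2g.
32 = 2g
g = 32 / 2 = 16

16


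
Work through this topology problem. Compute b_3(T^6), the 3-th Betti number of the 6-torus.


By the Kunneth formula, b_k(T^n) = C(n,k).
b_3(T^6) = C(6,3).
C(6,3) = 6!/(3!*3!) = 20

20


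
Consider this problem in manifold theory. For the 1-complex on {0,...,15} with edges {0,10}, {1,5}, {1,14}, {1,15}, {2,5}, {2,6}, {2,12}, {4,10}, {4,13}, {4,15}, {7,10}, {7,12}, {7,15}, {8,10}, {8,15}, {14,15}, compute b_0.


Run DFS/union-find over 16 vertices.
V = 16, E = 16.
Number of components = 4

4


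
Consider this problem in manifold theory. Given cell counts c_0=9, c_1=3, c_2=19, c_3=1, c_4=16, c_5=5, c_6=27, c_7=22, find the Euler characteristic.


chi = sum_k (-1)^k c_k.
= (-1)^0*9 + (-1)^1*3 + (-1)^2*19 + (-1)^3*1 + (-1)^4*16 + (-1)^5*5 + (-1)^6*27 + (-1)^7*22
= (9) + (-3) + (19) + (-1) + (16) + (-5) + (27) + (-22)
= 40

40


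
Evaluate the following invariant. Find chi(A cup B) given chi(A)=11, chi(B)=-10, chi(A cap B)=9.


chi(A cup B) = chi(A) + chi(B) - chi(A cap B)
= 11 + (-10) - (9)
= -8

-8


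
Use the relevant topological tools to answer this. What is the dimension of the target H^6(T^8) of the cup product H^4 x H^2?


Cup product: H^p x H^q -> H^{p+q}; here p+q = 4+2 = 6.
rank H^k(T^n) = C(n,k).
C(8,6) = 28

28


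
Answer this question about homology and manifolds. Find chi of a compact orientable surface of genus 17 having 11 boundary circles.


For a compact orientable surface with genus g and b boundary components: chi = 2 - 2g - b.
chi = 2 - 2*17 - 11 = 2 - 34 - 11 = -43

-43


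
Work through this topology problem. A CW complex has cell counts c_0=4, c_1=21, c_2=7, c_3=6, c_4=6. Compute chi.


chi = sum_k (-1)^k c_k.
= (-1)^0*4 + (-1)^1*21 + (-1)^2*7 + (-1)^3*6 + (-1)^4*6
= (4) + (-21) + (7) + (-6) + (6)
= -10

-10


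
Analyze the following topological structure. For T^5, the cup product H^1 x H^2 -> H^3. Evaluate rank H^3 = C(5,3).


Cup product: H^p x H^q -> H^{p+q}; here p+q = 1+2 = 3.
rank H^k(T^n) = C(n,k).
C(5,3) = 10

10


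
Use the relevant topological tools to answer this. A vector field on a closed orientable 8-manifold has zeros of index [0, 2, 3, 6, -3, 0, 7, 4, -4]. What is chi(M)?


Poincare-Hopf: chi(M) = sum of indices of zeros.
chi = (0) + (2) + (3) + (6) + (-3) + (0) + (7) + (4) + (-4) = 15

15


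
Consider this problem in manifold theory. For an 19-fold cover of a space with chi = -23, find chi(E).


For a finite covering: chi(E) = (number of sheets) * chi(B).
chi(E) = 19 * (-23) = -437

-437


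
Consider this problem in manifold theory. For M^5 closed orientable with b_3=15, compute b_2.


Poincare duality for closed orientable n-manifolds: b_k = b_{n-k}.
Here n = 5, so b_2 = b_3 = 15

15


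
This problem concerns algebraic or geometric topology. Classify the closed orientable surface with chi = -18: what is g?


chi = 2 - 2g for closed orientable surfaces.
-18 = 2 - 2g
2g = 2 - (-18) = 20
g = 10

10


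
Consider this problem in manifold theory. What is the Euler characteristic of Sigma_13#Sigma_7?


chi(Sigma_13) = 2 - 2*13 = -24
chi(Sigma_7) = 2 - 2*7 = -12
For surfaces: chi(A#B) = chi(A) + chi(B) - 2.
chi = -24 + -12 - 2 = -38

-38


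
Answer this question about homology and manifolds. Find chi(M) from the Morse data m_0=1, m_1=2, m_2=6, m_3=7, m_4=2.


Morse theory: chi(M) = sum_k (-1)^k m_k where m_k = #(index-k critical points).
= (1) + (-2) + (6) + (-7) + (2) = 0

0


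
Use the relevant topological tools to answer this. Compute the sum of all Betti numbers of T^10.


b_k(T^10) = C(10,k), so the sum over k is sum_k C(10,k) = 2^10.
Total = 2^10 = 1024

1024


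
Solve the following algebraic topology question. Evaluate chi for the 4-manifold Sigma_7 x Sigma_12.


chi(Sigma_7) = 2 - 2*7 = -12
chi(Sigma_12) = 2 - 2*12 = -22
chi(product) = (-12) * (-22) = 264

264


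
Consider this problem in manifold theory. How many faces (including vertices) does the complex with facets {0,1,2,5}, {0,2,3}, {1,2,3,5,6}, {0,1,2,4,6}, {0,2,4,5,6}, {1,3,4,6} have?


Each maximal simplex on m vertices has 2^m - 1 nonempty faces.
Take the union (dedupe shared faces).
Total distinct faces = 75

75


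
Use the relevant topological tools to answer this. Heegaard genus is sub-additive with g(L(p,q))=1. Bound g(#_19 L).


Heegaard genus satisfies g(A#B) <= g(A) + g(B).
Each lens space has g = 1.
Upper bound: 19 * 1 = 19

19


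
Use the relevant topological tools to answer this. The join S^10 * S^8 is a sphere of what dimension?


Join of spheres: S^m * S^n = S^{m+n+1}.
dim = 10 + 8 + 1 = 19

19


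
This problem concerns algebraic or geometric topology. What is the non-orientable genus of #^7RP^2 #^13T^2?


Since a >= 1, the sum is non-orientable; each T^2 can be replaced by RP^2 # RP^2 (since T^2#RP^2 = 3RP^2).
Total crosscaps k = 7 + 2*13 = 33.
Check via chi: chi = 7*1 + 13*0 - (7+13-1)*2 = -31 = 2 - k = -31. Consistent.

33


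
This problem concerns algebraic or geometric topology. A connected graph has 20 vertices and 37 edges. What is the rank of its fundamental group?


For a connected graph: rank(pi_1) = b_1 = E - V + 1 = 1 - chi.
chi = V - E = 20 - 37 = -17.
rank = 1 - (-17) = 37 - 20 + 1 = 18

18


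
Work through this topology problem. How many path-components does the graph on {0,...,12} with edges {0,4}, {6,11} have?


Run DFS/union-find over 13 vertices.
V = 13, E = 2.
Number of components = 11

11


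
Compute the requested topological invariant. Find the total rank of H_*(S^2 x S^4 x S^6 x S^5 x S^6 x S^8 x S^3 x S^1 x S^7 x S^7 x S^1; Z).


Total Betti number is multiplicative under products.
Each S^d (d>=1) has total Betti number 2.
There are 11 sphere factors.
Total = 2^11 = 2048

2048


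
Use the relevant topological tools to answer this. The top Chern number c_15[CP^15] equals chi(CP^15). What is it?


For any closed oriented manifold, <e(TM),[M]> = chi(M).
chi(CP^15) = 15+1 = 16

16


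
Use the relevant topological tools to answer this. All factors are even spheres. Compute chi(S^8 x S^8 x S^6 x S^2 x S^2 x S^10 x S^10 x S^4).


chi is multiplicative: chi(X x Y) = chi(X) chi(Y).
Each even-dim sphere has chi = 2. There are 8 factors.
chi = 2^8 = 256

256


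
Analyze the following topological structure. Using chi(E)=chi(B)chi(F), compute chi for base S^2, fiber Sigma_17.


chi(S^2) = 2 (n even), chi(Sigma_17) = 2 - 2*17 = -32.
chi(E) = 2 * (-32) = -64

-64


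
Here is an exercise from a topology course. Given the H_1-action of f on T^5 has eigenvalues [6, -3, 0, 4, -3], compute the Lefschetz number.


For a torus self-map: L(f) = det(I - A) where A acts on H_1.
L(f) = (1-6) * (1--3) * (1-0) * (1-4) * (1--3) = -5 * 4 * 1 * -3 * 4 = 240

240


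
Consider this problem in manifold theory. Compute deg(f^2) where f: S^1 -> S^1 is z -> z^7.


deg(f) = 7. Degree is multiplicative: deg(f^2) = (deg f)^2.
deg(f^2) = (7)^2 = 49

49


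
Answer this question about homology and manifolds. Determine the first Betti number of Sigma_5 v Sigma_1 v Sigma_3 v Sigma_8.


For a wedge X v Y: reduced H_k(X v Y) = H_k(X) + H_k(Y).
Each Sigma_g contributes b_1 = 2g.
b_1 = 10 + 2 + 6 + 16 = 34

34


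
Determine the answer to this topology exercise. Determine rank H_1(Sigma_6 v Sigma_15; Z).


For a wedge: H_1(A v B) = H_1(A) + H_1(B).
b_1(Sigma_6) = 12, b_1(Sigma_15) = 30.
b_1 = 12 + 30 = 42

42


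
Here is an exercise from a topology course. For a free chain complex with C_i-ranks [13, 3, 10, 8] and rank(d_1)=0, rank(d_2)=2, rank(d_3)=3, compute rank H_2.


rank H_k = rank(ker d_k) - rank(im d_{k+1}).
rank(ker d_2) = rank(C_2) - rank(d_2) = 10 - 2 = 8.
rank(im d_{2+1}) = 3.
rank H_2 = 8 - 3 = 5

5


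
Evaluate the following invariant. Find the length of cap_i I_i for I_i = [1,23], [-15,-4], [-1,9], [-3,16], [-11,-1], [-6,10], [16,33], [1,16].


Intersection = [max(a_i), min(b_i)] = [16, -4].
Since 16 > -4, the intersection is empty.
Length = 0

0


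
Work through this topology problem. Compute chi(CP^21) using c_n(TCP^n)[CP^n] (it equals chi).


For any closed oriented manifold, <e(TM),[M]> = chi(M).
chi(CP^21) = 21+1 = 22

22


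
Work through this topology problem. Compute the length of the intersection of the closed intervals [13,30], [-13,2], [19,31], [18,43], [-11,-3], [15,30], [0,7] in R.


Intersection = [max(a_i), min(b_i)] = [19, -3].
Since 19 > -3, the intersection is empty.
Length = 0

0


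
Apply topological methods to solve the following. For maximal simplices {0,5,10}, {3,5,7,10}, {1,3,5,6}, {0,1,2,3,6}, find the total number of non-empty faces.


Each maximal simplex on m vertices has 2^m - 1 nonempty faces.
Take the union (dedupe shared faces).
Total distinct faces = 54

54


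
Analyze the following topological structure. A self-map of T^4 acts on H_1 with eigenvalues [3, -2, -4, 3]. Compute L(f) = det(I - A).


For a torus self-map: L(f) = det(I - A) where A acts on H_1.
L(f) = (1-3) * (1--2) * (1--4) * (1-3) = -2 * 3 * 5 * -2 = 60

60


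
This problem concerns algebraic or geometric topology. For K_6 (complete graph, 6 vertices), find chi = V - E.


K_6: V = 6, E = C(6,2) = 15.
chi = V - E = 6 - 15 = -9

-9


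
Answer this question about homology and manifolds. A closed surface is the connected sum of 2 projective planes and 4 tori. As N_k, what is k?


Since a >= 1, the sum is non-orientable; each T^2 can be replaced by RP^2 # RP^2 (since T^2#RP^2 = 3RP^2).
Total crosscaps k = 2 + 2*4 = 10.
Check via chi: chi = 2*1 + 4*0 - (2+4-1)*2 = -8 = 2 - k = -8. Consistent.

10


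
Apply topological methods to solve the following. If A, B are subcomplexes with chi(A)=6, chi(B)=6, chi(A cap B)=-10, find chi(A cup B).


chi(A cup B) = chi(A) + chi(B) - chi(A cap B)
= 6 + (6) - (-10)
= 22

22


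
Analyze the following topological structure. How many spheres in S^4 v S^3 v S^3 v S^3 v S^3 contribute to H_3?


For a wedge of spheres, H_k (k>0) is free on one generator per sphere of dimension k.
Spheres of dimension 3: count = 4.
b_3 = 4

4


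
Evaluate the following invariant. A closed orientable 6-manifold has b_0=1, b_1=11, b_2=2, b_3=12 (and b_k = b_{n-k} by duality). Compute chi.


By Poincare duality b_k = b_{6-k}, so full Betti numbers: b_0=1, b_1=11, b_2=2, b_3=12, b_4=2, b_5=11, b_6=1.
chi = sum (-1)^k b_k = -28

-28


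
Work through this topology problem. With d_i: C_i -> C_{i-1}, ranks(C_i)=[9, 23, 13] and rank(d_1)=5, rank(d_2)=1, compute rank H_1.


rank H_k = rank(ker d_k) - rank(im d_{k+1}).
rank(ker d_1) = rank(C_1) - rank(d_1) = 23 - 5 = 18.
rank(im d_{1+1}) = 1.
rank H_1 = 18 - 1 = 17

17


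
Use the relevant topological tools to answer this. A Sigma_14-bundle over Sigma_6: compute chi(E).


For a fiber bundle F -> E -> B (with CW structure): chi(E) = chi(B) * chi(F).
chi(Sigma_6) = -10, chi(Sigma_14) = -26.
chi(E) = (-10) * (-26) = 260

260


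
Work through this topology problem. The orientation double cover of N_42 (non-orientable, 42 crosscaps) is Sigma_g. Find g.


chi(N_42) = 2 - 42 = -40.
Double cover: chi(Sigma_g) = 2 * chi(N_42) = 2*(-40) = -80.
2 - 2g = -80, so g = (2 - (-80))/2 = 82/2 = 41

41


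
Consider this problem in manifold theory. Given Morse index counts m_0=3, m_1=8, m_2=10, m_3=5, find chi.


Morse theory: chi(M) = sum_k (-1)^k m_k where m_k = #(index-k critical points).
= (3) + (-8) + (10) + (-5) = 0

0


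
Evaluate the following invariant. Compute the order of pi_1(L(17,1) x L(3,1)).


pi_1(X x Y) = pi_1(X) x pi_1(Y).
pi_1(L(17,1)) = Z/17, pi_1(L(3,1)) = Z/3.
|Z/17 x Z/3| = 17 * 3 = 51

51


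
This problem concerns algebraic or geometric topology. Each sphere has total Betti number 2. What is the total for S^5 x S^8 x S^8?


Total Betti number is multiplicative under products.
Each S^d (d>=1) has total Betti number 2.
There are 3 sphere factors.
Total = 2^3 = 8

8


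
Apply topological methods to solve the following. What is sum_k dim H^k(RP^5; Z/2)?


H^k(RP^5; Z/2) = Z/2 for each 0 <= k <= 5.
Total dimension = 5 + 1 = 6

6


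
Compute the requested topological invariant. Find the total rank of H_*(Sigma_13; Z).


For Sigma_13: b_0 = 1, b_1 = 2g = 26, b_2 = 1.
Total = 1 + 26 + 1 = 28

28


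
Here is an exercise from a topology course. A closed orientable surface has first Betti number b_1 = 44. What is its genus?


For a closed orientable surface: b_1 = 2g.
44 = 2g
g = 44 / 2 = 22

22


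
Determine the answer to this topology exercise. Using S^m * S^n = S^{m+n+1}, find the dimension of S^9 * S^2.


Join of spheres: S^m * S^n = S^{m+n+1}.
dim = 9 + 2 + 1 = 12

12


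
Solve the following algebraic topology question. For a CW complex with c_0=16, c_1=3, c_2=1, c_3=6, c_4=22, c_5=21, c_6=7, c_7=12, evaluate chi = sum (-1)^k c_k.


chi = sum_k (-1)^k c_k.
= (-1)^0*16 + (-1)^1*3 + (-1)^2*1 + (-1)^3*6 + (-1)^4*22 + (-1)^5*21 + (-1)^6*7 + (-1)^7*12
= (16) + (-3) + (1) + (-6) + (22) + (-21) + (7) + (-12)
= 4

4


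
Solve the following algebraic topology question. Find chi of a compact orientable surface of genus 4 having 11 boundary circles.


For a compact orientable surface with genus g and b boundary components: chi = 2 - 2g - b.
chi = 2 - 2*4 - 11 = 2 - 8 - 11 = -17

-17


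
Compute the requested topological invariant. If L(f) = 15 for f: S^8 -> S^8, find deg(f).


L(f) = 1 + (-1)^8 deg(f) on S^8.
15 = 1 + (-1)^8 * deg(f)
(-1)^8 * deg(f) = 14
deg(f) = 14

14


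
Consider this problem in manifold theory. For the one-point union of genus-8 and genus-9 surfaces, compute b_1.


For a wedge: H_1(A v B) = H_1(A) + H_1(B).
b_1(Sigma_8) = 16, b_1(Sigma_9) = 18.
b_1 = 16 + 18 = 34

34


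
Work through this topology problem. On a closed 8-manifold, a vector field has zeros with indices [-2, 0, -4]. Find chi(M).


Poincare-Hopf: chi(M) = sum of indices of zeros.
chi = (-2) + (0) + (-4) = -6

-6


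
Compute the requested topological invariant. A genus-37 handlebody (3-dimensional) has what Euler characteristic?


A genus-g handlebody deformation retracts to a wedge of g circles.
chi(vee_g S^1) = 1 - g.
chi(H_37) = 1 - 37 = -36

-36


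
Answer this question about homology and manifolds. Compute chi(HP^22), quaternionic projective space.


HP^22 has one cell in each dimension 0, 4, ..., 4*22 (22+1 cells, all even-dim).
chi = 22 + 1 = 23

23


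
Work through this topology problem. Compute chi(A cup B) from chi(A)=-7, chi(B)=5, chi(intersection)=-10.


chi(A cup B) = chi(A) + chi(B) - chi(A cap B)
= -7 + (5) - (-10)
= 8

8


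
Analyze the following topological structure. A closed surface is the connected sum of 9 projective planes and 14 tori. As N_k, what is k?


Since a >= 1, the sum is non-orientable; each T^2 can be replaced by RP^2 # RP^2 (since T^2#RP^2 = 3RP^2).
Total crosscaps k = 9 + 2*14 = 37.
Check via chi: chi = 9*1 + 14*0 - (9+14-1)*2 = -35 = 2 - k = -35. Consistent.

37


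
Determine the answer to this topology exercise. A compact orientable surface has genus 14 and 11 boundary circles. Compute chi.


For a compact orientable surface with genus g and b boundary components: chi = 2 - 2g - b.
chi = 2 - 2*14 - 11 = 2 - 28 - 11 = -37

-37


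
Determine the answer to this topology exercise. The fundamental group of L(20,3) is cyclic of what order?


pi_1(L(p,q)) = Z/pZ for any q coprime to p.
|pi_1(L(20,3))| = 20

20


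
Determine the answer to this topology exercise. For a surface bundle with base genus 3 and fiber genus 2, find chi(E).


For a fiber bundle F -> E -> B (with CW structure): chi(E) = chi(B) * chi(F).
chi(Sigma_3) = -4, chi(Sigma_2) = -2.
chi(E) = (-4) * (-2) = 8

8


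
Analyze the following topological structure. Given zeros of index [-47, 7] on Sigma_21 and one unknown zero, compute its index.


Poincare-Hopf: sum of indices = chi(M).
chi(Sigma_21) = 2 - 2*21 = -40.
Sum of known indices = -40.
x = chi - (sum known) = -40 - (-40) = 0

0


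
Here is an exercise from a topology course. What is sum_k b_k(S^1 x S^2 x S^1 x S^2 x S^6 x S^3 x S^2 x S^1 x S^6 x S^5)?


Total Betti number is multiplicative under products.
Each S^d (d>=1) has total Betti number 2.
There are 10 sphere factors.
Total = 2^10 = 1024

1024


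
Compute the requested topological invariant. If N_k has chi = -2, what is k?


chi = 2 - k for closed non-orientable surfaces with k crosscaps.
-2 = 2 - k
k = 2 - (-2) = 4

4


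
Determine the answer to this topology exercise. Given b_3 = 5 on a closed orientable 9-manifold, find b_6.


Poincare duality for closed orientable n-manifolds: b_k = b_{n-k}.
Here n = 9, so b_6 = b_3 = 5

5


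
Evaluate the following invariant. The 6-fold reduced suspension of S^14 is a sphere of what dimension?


Each suspension raises dimension by 1: Sigma S^n = S^{n+1}.
Sigma^6 S^14 = S^{14+6} = S^20

20


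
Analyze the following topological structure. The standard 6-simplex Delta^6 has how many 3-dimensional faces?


Delta^6 has 6+1 vertices. A 3-face is a choice of 3+1 vertices.
f_3 = C(6+1, 3+1) = C(7,4) = 35

35


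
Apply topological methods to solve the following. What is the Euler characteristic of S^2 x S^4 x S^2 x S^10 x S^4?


chi is multiplicative: chi(X x Y) = chi(X) chi(Y).
Each even-dim sphere has chi = 2. There are 5 factors.
chi = 2^5 = 32

32


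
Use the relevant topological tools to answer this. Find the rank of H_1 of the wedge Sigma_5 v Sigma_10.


For a wedge: H_1(A v B) = H_1(A) + H_1(B).
b_1(Sigma_5) = 10, b_1(Sigma_10) = 20.
b_1 = 10 + 20 = 30

30


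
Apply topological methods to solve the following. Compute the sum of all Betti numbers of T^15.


b_k(T^15) = C(15,k), so the sum over k is sum_k C(15,k) = 2^15.
Total = 2^15 = 32768

32768


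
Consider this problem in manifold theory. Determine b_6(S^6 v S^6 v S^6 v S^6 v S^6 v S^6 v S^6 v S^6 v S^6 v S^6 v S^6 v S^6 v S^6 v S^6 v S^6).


For a wedge of spheres, H_k (k>0) is free on one generator per sphere of dimension k.
Spheres of dimension 6: count = 15.
b_6 = 15

15


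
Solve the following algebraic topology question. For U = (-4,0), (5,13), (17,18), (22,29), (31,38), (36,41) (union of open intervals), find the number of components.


Sort and merge overlapping open intervals.
Merged: (-4,0), (5,13), (17,18), (22,29), (31,41).
Number of components = 5

5


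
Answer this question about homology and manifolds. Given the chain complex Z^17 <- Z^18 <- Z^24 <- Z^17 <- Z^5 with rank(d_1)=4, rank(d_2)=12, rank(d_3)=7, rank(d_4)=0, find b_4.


rank H_k = rank(ker d_k) - rank(im d_{k+1}).
rank(ker d_4) = rank(C_4) - rank(d_4) = 5 - 0 = 5.
rank(im d_{4+1}) = 0.
rank H_4 = 5 - 0 = 5

5


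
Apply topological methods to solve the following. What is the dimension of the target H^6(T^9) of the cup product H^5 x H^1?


Cup product: H^p x H^q -> H^{p+q}; here p+q = 5+1 = 6.
rank H^k(T^n) = C(n,k).
C(9,6) = 84

84


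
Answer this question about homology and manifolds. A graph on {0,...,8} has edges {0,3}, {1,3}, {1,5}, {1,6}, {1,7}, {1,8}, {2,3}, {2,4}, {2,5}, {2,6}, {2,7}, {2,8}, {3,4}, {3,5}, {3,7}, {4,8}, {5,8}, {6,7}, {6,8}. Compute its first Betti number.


b_1 = E - V + (number of components).
E = 19, V = 9, components = 1.
b_1 = 19 - 9 + 1 = 11

11


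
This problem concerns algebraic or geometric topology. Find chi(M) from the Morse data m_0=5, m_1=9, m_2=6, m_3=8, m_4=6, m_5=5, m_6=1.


Morse theory: chi(M) = sum_k (-1)^k m_k where m_k = #(index-k critical points).
= (5) + (-9) + (6) + (-8) + (6) + (-5) + (1) = -4

-4


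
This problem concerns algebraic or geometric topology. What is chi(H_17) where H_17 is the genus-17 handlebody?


A genus-g handlebody deformation retracts to a wedge of g circles.
chi(vee_g S^1) = 1 - g.
chi(H_17) = 1 - 17 = -16

-16


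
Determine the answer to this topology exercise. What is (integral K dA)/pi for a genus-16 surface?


Gauss-Bonnet: integral K dA = 2*pi*chi(M).
chi(Sigma_16) = 2 - 2*16 = -30.
(integral K dA)/pi = 2*chi = 2*(-30) = -60

-60


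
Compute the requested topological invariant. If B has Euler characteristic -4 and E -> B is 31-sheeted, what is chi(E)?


For a finite covering: chi(E) = (number of sheets) * chi(B).
chi(E) = 31 * (-4) = -124

-124


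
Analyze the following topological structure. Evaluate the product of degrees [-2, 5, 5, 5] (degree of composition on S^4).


Degree is multiplicative: deg(composition) = product of degrees.
= (-2) * (5) * (5) * (5) = -250

-250


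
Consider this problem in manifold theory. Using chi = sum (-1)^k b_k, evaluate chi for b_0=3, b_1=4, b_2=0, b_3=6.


chi = sum_k (-1)^k b_k.
= (3) + (-4) + (0) + (-6)
= -7

-7


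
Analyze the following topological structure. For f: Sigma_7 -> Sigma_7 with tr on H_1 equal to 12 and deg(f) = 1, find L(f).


L(f) = tr(f_0*) - tr(f_1*) + tr(f_2*).
= 1 - (12) + (1)
= -10

-10


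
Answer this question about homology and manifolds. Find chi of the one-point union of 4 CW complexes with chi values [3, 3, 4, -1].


chi(A v B) = chi(A) + chi(B) - 1 (one point identified).
For 4 spaces: chi = (sum chi_i) - (4 - 1).
sum = 9; chi = 9 - 3 = 6

6


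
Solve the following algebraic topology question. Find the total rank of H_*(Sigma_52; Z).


For Sigma_52: b_0 = 1, b_1 = 2g = 104, b_2 = 1.
Total = 1 + 104 + 1 = 106

106


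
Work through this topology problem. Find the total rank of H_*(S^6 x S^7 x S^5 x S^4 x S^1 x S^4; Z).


Total Betti number is multiplicative under products.
Each S^d (d>=1) has total Betti number 2.
There are 6 sphere factors.
Total = 2^6 = 64

64


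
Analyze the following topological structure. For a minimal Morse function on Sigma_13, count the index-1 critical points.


A perfect Morse function has m_k = b_k.
For Sigma_13: b_0=1, b_1=2g=26, b_2=1.
Saddles m_1 = 2g = 26

26


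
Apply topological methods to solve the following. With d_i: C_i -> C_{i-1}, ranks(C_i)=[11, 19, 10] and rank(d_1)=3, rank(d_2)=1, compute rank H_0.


rank H_k = rank(ker d_k) - rank(im d_{k+1}).
rank(ker d_0) = rank(C_0) - rank(d_0) = 11 - 0 = 11.
rank(im d_{0+1}) = 3.
rank H_0 = 11 - 3 = 8

8


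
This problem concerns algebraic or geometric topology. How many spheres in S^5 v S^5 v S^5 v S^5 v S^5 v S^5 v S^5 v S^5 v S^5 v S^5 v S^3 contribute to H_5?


For a wedge of spheres, H_k (k>0) is free on one generator per sphere of dimension k.
Spheres of dimension 5: count = 10.
b_5 = 10

10


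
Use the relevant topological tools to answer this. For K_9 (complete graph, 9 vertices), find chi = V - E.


K_9: V = 9, E = C(9,2) = 36.
chi = V - E = 9 - 36 = -27

-27


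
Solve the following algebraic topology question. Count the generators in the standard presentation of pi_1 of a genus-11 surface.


Standard presentation: pi_1(Sigma_g) = <a_1,b_1,...,a_g,b_g | [a_1,b_1]...[a_g,b_g] = 1>.
Number of generators = 2g = 2*11 = 22

22


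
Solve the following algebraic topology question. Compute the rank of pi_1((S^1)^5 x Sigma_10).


pi_1(A x B) = pi_1(A) x pi_1(B); rank of abelianization = b_1.
b_1(T^5) = 5, b_1(Sigma_10) = 2*10 = 20.
b_1(product) = 5 + 20 = 25

25


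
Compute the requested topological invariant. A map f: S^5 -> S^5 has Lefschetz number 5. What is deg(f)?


L(f) = 1 + (-1)^5 deg(f) on S^5.
5 = 1 + (-1)^5 * deg(f)
(-1)^5 * deg(f) = 4
deg(f) = -4

-4


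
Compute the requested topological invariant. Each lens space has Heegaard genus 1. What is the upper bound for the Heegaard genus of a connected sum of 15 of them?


Heegaard genus satisfies g(A#B) <= g(A) + g(B).
Each lens space has g = 1.
Upper bound: 15 * 1 = 15

15


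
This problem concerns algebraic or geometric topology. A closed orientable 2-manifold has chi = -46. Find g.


chi = 2 - 2g for closed orientable surfaces.
-46 = 2 - 2g
2g = 2 - (-46) = 48
g = 24

24


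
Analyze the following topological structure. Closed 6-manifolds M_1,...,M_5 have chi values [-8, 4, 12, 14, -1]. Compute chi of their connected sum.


For n-manifolds: chi(A#B) = chi(A) + chi(B) - chi(S^6).
chi(S^6) = 1 + (-1)^6 = 2.
chi(#) = (sum chi_i) - (5-1)*chi(S^6) = 21 - 4*2 = 13

13


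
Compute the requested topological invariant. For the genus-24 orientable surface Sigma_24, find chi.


For a closed orientable surface of genus g: chi = 2 - 2g.
Here g = 24.
chi = 2 - 2*24 = 2 - 48 = -46

-46


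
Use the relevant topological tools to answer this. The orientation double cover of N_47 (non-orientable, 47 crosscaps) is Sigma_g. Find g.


chi(N_47) = 2 - 47 = -45.
Double cover: chi(Sigma_g) = 2 * chi(N_47) = 2*(-45) = -90.
2 - 2g = -90, so g = (2 - (-90))/2 = 92/2 = 46

46


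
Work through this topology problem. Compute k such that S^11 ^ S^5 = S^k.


S^m ^ S^n = S^{m+n}.
k = 11 + 5 = 16

16


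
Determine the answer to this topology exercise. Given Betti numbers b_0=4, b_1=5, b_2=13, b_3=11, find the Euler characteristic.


chi = sum_k (-1)^k b_k.
= (4) + (-5) + (13) + (-11)
= 1

1


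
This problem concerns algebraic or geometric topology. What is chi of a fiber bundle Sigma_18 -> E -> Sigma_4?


For a fiber bundle F -> E -> B (with CW structure): chi(E) = chi(B) * chi(F).
chi(Sigma_4) = -6, chi(Sigma_18) = -34.
chi(E) = (-6) * (-34) = 204

204


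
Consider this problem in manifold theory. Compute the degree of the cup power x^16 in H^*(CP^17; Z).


|x| = 2 in H^*(CP^n).
|x^16| = 16 * |x| = 16 * 2 = 32

32


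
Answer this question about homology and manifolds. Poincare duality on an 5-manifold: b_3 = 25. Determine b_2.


Poincare duality for closed orientable n-manifolds: b_k = b_{n-k}.
Here n = 5, so b_2 = b_3 = 25

25


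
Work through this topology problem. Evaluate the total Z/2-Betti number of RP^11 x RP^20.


dim H^*(RP^n; Z/2) = n+1 (one Z/2 in each degree 0..n).
Total Betti number is multiplicative.
Total = (11+1) * (20+1) = 12 * 21 = 252

252


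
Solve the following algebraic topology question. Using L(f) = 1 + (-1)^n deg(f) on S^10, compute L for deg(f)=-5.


On S^10: L(f) = tr(f_0*) + (-1)^10 tr(f_10*) = 1 + (-1)^10 * deg(f).
L(f) = 1 + (-1)^10 * -5 = 1 + -5 = -4

-4


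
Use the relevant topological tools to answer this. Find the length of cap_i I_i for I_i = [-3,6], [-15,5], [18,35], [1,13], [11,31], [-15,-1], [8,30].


Intersection = [max(a_i), min(b_i)] = [18, -1].
Since 18 > -1, the intersection is empty.
Length = 0

0


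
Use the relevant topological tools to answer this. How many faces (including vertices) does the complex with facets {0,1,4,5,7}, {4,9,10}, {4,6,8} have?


Each maximal simplex on m vertices has 2^m - 1 nonempty faces.
Take the union (dedupe shared faces).
Total distinct faces = 43

43


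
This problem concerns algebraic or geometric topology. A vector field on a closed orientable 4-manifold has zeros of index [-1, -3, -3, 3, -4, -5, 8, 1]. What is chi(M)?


Poincare-Hopf: chi(M) = sum of indices of zeros.
chi = (-1) + (-3) + (-3) + (3) + (-4) + (-5) + (8) + (1) = -4

-4


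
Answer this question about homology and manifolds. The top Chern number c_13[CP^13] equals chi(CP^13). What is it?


For any closed oriented manifold, <e(TM),[M]> = chi(M).
chi(CP^13) = 13+1 = 14

14


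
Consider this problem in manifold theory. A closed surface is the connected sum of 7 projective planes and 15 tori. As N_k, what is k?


Since a >= 1, the sum is non-orientable; each T^2 can be replaced by RP^2 # RP^2 (since T^2#RP^2 = 3RP^2).
Total crosscaps k = 7 + 2*15 = 37.
Check via chi: chi = 7*1 + 15*0 - (7+15-1)*2 = -35 = 2 - k = -35. Consistent.

37


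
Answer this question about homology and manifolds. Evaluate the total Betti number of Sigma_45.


For Sigma_45: b_0 = 1, b_1 = 2g = 90, b_2 = 1.
Total = 1 + 90 + 1 = 92

92


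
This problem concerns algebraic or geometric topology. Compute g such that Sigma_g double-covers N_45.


chi(N_45) = 2 - 45 = -43.
Double cover: chi(Sigma_g) = 2 * chi(N_45) = 2*(-43) = -86.
2 - 2g = -86, so g = (2 - (-86))/2 = 88/2 = 44

44


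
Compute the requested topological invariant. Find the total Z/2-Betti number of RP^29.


H^k(RP^29; Z/2) = Z/2 for each 0 <= k <= 29.
Total dimension = 29 + 1 = 30

30


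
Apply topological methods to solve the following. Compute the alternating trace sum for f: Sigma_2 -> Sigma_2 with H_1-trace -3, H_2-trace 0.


L(f) = tr(f_0*) - tr(f_1*) + tr(f_2*).
= 1 - (-3) + (0)
= 4

4


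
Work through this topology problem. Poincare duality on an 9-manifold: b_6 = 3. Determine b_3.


Poincare duality for closed orientable n-manifolds: b_k = b_{n-k}.
Here n = 9, so b_3 = b_6 = 3

3


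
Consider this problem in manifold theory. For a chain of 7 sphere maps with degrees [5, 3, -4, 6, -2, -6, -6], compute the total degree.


Degree is multiplicative: deg(composition) = product of degrees.
= (5) * (3) * (-4) * (6) * (-2) * (-6) * (-6) = 25920

25920


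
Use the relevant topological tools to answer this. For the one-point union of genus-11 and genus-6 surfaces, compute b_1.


For a wedge: H_1(A v B) = H_1(A) + H_1(B).
b_1(Sigma_11) = 22, b_1(Sigma_6) = 12.
b_1 = 22 + 12 = 34

34


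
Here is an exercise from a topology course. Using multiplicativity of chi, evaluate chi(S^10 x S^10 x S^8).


chi is multiplicative: chi(X x Y) = chi(X) chi(Y).
Each even-dim sphere has chi = 2. There are 3 factors.
chi = 2^3 = 8

8


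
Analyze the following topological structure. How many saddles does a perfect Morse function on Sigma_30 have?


A perfect Morse function has m_k = b_k.
For Sigma_30: b_0=1, b_1=2g=60, b_2=1.
Saddles m_1 = 2g = 60

60


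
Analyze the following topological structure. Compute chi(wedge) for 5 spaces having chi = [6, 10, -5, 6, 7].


chi(A v B) = chi(A) + chi(B) - 1 (one point identified).
For 5 spaces: chi = (sum chi_i) - (5 - 1).
sum = 24; chi = 24 - 4 = 20

20


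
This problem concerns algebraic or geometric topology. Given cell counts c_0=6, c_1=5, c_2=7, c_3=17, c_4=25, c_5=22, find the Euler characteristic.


chi = sum_k (-1)^k c_k.
= (-1)^0*6 + (-1)^1*5 + (-1)^2*7 + (-1)^3*17 + (-1)^4*25 + (-1)^5*22
= (6) + (-5) + (7) + (-17) + (25) + (-22)
= -6

-6


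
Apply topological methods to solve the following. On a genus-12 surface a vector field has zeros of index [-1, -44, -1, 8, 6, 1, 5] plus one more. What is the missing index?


Poincare-Hopf: sum of indices = chi(M).
chi(Sigma_12) = 2 - 2*12 = -22.
Sum of known indices = -26.
x = chi - (sum known) = -22 - (-26) = 4

4


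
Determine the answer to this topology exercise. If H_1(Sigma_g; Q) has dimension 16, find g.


For a closed orientable surface: b_1 = 2g.
16 = 2g
g = 16 / 2 = 8

8


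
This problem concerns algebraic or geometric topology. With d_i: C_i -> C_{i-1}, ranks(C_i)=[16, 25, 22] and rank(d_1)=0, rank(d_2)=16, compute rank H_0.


rank H_k = rank(ker d_k) - rank(im d_{k+1}).
rank(ker d_0) = rank(C_0) - rank(d_0) = 16 - 0 = 16.
rank(im d_{0+1}) = 0.
rank H_0 = 16 - 0 = 16

16


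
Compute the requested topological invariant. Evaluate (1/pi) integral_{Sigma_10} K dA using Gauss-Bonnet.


Gauss-Bonnet: integral K dA = 2*pi*chi(M).
chi(Sigma_10) = 2 - 2*10 = -18.
(integral K dA)/pi = 2*chi = 2*(-18) = -36

-36


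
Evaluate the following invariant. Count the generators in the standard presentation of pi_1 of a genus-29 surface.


Standard presentation: pi_1(Sigma_g) = <a_1,b_1,...,a_g,b_g | [a_1,b_1]...[a_g,b_g] = 1>.
Number of generators = 2g = 2*29 = 58

58


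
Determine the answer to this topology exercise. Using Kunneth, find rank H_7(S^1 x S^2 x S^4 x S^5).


Each S^d has Poincare polynomial 1 + t^d.
The product S^1 x S^2 x S^4 x S^5 has Poincare polynomial prod(1+t^d_i).
Expanding: b_0=1, b_1=1, b_2=1, b_3=1, b_4=1, b_5=2, b_6=2, b_7=2, b_8=1, b_9=1, b_10=1, b_11=1, b_12=1.
b_7 = 2

2


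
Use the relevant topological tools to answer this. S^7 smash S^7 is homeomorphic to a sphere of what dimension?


S^m ^ S^n = S^{m+n}.
k = 7 + 7 = 14

14


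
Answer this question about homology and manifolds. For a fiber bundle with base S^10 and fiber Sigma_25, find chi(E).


chi(S^10) = 2 (n even), chi(Sigma_25) = 2 - 2*25 = -48.
chi(E) = 2 * (-48) = -96

-96


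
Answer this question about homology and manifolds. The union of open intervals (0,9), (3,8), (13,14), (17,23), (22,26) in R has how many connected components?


Sort and merge overlapping open intervals.
Merged: (0,9), (13,14), (17,26).
Number of components = 3

3


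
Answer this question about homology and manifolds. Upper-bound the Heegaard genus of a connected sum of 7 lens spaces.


Heegaard genus satisfies g(A#B) <= g(A) + g(B).
Each lens space has g = 1.
Upper bound: 7 * 1 = 7

7


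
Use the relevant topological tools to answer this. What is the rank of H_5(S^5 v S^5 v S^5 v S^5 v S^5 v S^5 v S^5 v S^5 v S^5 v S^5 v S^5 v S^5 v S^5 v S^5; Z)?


For a wedge of spheres, H_k (k>0) is free on one generator per sphere of dimension k.
Spheres of dimension 5: count = 14.
b_5 = 14

14


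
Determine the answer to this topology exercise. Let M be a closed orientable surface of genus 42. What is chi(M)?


For a closed orientable surface of genus g: chi = 2 - 2g.
Here g = 42.
chi = 2 - 2*42 = 2 - 84 = -82

-82


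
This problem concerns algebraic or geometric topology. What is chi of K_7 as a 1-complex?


K_7: V = 7, E = C(7,2) = 21.
chi = V - E = 7 - 21 = -14

-14


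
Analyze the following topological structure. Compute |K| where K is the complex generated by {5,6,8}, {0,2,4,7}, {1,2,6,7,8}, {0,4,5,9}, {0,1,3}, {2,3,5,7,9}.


Each maximal simplex on m vertices has 2^m - 1 nonempty faces.
Take the union (dedupe shared faces).
Total distinct faces = 87

87


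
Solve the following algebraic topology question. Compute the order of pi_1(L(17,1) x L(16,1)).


pi_1(X x Y) = pi_1(X) x pi_1(Y).
pi_1(L(17,1)) = Z/17, pi_1(L(16,1)) = Z/16.
|Z/17 x Z/16| = 17 * 16 = 272

272


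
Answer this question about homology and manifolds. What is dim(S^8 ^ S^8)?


S^m ^ S^n = S^{m+n}.
k = 8 + 8 = 16

16


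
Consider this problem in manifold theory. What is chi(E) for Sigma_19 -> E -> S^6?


chi(S^6) = 2 (n even), chi(Sigma_19) = 2 - 2*19 = -36.
chi(E) = 2 * (-36) = -72

-72


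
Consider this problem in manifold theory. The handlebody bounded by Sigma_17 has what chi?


A genus-g handlebody deformation retracts to a wedge of g circles.
chi(vee_g S^1) = 1 - g.
chi(H_17) = 1 - 17 = -16

-16


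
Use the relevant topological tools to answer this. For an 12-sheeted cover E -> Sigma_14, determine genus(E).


For an n-sheeted cover: chi(E) = n * chi(B).
chi(Sigma_14) = 2 - 2*14 = -26.
chi(E) = 12 * (-26) = -312.
genus(E) = (2 - chi(E))/2 = (2 - (-312))/2 = 314/2 = 157

157


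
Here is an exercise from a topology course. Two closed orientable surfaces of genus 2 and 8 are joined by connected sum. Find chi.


chi(Sigma_2) = 2 - 2*2 = -2
chi(Sigma_8) = 2 - 2*8 = -14
For surfaces: chi(A#B) = chi(A) + chi(B) - 2.
chi = -2 + -14 - 2 = -18

-18


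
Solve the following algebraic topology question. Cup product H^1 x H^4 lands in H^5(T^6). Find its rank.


Cup product: H^p x H^q -> H^{p+q}; here p+q = 1+4 = 5.
rank H^k(T^n) = C(n,k).
C(6,5) = 6

6


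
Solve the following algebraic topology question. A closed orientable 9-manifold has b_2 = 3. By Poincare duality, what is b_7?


Poincare duality for closed orientable n-manifolds: b_k = b_{n-k}.
Here n = 9, so b_7 = b_2 = 3

3


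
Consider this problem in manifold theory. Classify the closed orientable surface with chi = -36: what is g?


chi = 2 - 2g for closed orientable surfaces.
-36 = 2 - 2g
2g = 2 - (-36) = 38
g = 19

19


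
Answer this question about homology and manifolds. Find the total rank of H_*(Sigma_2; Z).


For Sigma_2: b_0 = 1, b_1 = 2g = 4, b_2 = 1.
Total = 1 + 4 + 1 = 6

6


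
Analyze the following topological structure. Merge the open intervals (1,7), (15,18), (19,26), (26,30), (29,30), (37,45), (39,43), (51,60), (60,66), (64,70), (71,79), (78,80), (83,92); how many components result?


Sort and merge overlapping open intervals.
Merged: (1,7), (15,18), (19,26), (26,30), (37,45), (51,60), (60,70), (71,80), (83,92).
Number of components = 9

9


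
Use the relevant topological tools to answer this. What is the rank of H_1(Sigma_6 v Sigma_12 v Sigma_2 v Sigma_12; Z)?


For a wedge X v Y: reduced H_k(X v Y) = H_k(X) + H_k(Y).
Each Sigma_g contributes b_1 = 2g.
b_1 = 12 + 24 + 4 + 24 = 64

64


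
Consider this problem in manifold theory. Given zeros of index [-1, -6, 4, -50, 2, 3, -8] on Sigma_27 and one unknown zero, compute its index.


Poincare-Hopf: sum of indices = chi(M).
chi(Sigma_27) = 2 - 2*27 = -52.
Sum of known indices = -56.
x = chi - (sum known) = -52 - (-56) = 4

4


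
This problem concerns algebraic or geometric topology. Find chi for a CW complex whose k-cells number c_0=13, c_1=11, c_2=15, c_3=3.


chi = sum_k (-1)^k c_k.
= (-1)^0*13 + (-1)^1*11 + (-1)^2*15 + (-1)^3*3
= (13) + (-11) + (15) + (-3)
= 14

14


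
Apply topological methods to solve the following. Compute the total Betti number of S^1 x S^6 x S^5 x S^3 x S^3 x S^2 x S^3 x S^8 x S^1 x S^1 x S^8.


Total Betti number is multiplicative under products.
Each S^d (d>=1) has total Betti number 2.
There are 11 sphere factors.
Total = 2^11 = 2048

2048


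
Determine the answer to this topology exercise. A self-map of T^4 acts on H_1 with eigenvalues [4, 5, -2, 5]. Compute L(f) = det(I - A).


For a torus self-map: L(f) = det(I - A) where A acts on H_1.
L(f) = (1-4) * (1-5) * (1--2) * (1-5) = -3 * -4 * 3 * -4 = -144

-144


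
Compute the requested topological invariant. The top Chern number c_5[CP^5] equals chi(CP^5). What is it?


For any closed oriented manifold, <e(TM),[M]> = chi(M).
chi(CP^5) = 5+1 = 6

6


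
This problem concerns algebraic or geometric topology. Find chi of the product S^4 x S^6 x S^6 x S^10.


chi is multiplicative: chi(X x Y) = chi(X) chi(Y).
Each even-dim sphere has chi = 2. There are 4 factors.
chi = 2^4 = 16

16


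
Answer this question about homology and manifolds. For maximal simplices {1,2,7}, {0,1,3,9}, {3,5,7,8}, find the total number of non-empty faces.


Each maximal simplex on m vertices has 2^m - 1 nonempty faces.
Take the union (dedupe shared faces).
Total distinct faces = 34

34


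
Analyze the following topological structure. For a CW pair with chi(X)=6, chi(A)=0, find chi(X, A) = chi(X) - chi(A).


Relative Euler characteristic: chi(X, A) = chi(X) - chi(A).
= 6 - (0) = 6

6


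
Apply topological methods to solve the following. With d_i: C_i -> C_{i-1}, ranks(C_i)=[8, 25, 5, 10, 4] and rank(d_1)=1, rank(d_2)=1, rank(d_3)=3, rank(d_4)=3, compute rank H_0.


rank H_k = rank(ker d_k) - rank(im d_{k+1}).
rank(ker d_0) = rank(C_0) - rank(d_0) = 8 - 0 = 8.
rank(im d_{0+1}) = 1.
rank H_0 = 8 - 1 = 7

7


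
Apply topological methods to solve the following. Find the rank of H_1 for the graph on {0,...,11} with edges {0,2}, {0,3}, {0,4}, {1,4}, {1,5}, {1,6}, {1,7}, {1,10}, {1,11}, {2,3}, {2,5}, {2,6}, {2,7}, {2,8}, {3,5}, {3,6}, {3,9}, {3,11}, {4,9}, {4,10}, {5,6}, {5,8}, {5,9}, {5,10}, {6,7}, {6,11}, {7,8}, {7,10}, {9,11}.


b_1 = E - V + (number of components).
E = 29, V = 12, components = 1.
b_1 = 29 - 12 + 1 = 18

18


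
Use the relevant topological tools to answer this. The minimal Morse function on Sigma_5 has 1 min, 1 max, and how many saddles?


A perfect Morse function has m_k = b_k.
For Sigma_5: b_0=1, b_1=2g=10, b_2=1.
Saddles m_1 = 2g = 10

10
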